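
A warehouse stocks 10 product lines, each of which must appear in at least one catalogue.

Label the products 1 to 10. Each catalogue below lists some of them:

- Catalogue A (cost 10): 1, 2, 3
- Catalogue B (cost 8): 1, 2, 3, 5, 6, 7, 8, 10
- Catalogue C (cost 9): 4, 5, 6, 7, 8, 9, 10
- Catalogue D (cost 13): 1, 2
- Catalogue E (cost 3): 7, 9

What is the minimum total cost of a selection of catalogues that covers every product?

B, C together cover every product (B ∪ C = {1, 2, 3, 4, 5, 6, 7, 8, 9, 10}); total cost 8 + 9 = 17.
The greedy pick B, E, C costs 20; no covering selection beats 17.

17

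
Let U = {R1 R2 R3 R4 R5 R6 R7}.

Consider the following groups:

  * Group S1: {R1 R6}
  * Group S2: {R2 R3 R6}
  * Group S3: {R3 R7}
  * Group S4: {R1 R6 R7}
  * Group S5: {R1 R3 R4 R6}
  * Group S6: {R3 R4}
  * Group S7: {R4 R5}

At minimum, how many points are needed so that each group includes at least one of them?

H = {R1, R3, R4} meets every group (each contains at least one member of H), and |H| = 3.
The groups S1, S3, S7 are pairwise disjoint, so any hitting set needs a separate point for each — at least 3. Hence 3 is optimal.

3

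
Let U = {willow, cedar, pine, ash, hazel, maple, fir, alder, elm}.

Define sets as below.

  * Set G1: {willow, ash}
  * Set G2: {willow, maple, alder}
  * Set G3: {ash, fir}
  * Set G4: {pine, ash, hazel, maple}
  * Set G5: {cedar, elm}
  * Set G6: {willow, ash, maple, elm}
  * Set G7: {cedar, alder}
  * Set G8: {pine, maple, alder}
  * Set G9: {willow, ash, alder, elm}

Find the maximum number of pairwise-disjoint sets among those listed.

G1, G5, G8 are pairwise disjoint (G1={willow,ash}; G5={cedar,elm}; G8={pine,maple,alder}).
Every remaining set overlaps one of these, and no 4 of the listed sets are pairwise disjoint, so 3 is the maximum.

3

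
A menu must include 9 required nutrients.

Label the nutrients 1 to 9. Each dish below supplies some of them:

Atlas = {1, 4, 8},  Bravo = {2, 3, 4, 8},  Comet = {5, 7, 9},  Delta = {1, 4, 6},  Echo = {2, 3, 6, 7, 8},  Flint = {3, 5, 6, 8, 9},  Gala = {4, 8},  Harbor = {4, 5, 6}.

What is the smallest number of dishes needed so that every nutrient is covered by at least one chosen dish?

3

Atlas and Comet and Echo together: Atlas ∪ Comet ∪ Echo = {1, 2, 3, 4, 5, 6, 7, 8, 9} — every nutrient is covered.
No 2 of the 8 dishes cover everything (all 28 combinations miss at least one nutrient), so 3 is optimal.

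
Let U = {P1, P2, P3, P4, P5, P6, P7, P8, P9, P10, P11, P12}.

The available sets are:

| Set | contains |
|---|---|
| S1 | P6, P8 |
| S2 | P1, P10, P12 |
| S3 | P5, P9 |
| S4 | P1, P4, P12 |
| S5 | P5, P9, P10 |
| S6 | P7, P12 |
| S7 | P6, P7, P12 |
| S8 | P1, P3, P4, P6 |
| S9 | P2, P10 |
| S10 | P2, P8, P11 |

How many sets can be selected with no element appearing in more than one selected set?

S3, S6, S8, S10 are pairwise disjoint (S3={P5,P9}; S6={P7,P12}; S8={P1,P3,P4,P6}; S10={P2,P8,P11}).
Every remaining set overlaps one of these, and no 5 of the listed sets are pairwise disjoint, so 4 is the maximum.

4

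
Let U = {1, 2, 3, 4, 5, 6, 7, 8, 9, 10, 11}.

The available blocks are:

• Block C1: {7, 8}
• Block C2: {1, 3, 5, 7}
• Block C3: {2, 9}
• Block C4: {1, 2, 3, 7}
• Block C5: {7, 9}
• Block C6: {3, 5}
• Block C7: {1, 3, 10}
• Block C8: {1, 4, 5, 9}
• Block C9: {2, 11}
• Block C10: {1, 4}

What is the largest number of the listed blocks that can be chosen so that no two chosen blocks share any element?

4

C1, C3, C6, C10 are pairwise disjoint (C1={7,8}; C3={2,9}; C6={3,5}; C10={1,4}).
Every remaining block overlaps one of these, and no 5 of the listed blocks are pairwise disjoint, so 4 is the maximum.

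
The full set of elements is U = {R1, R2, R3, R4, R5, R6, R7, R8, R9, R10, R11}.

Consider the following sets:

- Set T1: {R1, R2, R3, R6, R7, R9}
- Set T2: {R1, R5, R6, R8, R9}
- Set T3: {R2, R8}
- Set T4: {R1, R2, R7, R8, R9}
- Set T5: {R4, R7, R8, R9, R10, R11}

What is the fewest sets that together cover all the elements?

T1 and T2 and T5 together: T1 ∪ T2 ∪ T5 = {R1, R2, R3, R4, R5, R6, R7, R8, R9, R10, R11} — every element is covered.
Only T1 contains R3, so T1 is forced; the remaining 5 elements need at least 2 more sets (each remaining set adds at most 4) — so at least 3 sets are needed, and 3 is optimal.

3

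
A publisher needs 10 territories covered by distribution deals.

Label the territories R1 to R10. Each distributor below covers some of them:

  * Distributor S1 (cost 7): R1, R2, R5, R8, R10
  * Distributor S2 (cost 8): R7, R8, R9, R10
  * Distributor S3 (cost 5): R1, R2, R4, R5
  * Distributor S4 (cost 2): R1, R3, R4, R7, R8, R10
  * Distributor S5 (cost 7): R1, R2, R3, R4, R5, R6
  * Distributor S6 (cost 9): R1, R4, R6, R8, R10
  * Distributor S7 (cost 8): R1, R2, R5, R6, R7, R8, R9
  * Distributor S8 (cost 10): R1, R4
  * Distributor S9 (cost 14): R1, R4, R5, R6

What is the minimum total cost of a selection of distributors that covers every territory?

S4, S7 together cover every territory (S4 ∪ S7 = {R1, R2, R3, R4, R5, R6, R7, R8, R9, R10}); total cost 2 + 8 = 10.
No covering selection has total cost below 10.

10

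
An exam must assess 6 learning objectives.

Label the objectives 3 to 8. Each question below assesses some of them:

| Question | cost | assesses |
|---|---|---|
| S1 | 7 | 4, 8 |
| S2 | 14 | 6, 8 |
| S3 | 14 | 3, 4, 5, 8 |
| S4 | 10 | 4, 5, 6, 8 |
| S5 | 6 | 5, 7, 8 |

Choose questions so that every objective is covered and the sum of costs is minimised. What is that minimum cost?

S3, S4, S5 together cover every objective (S3 ∪ S4 ∪ S5 = {3, 4, 5, 6, 7, 8}); total cost 14 + 10 + 6 = 30.
No covering selection has total cost below 30.

30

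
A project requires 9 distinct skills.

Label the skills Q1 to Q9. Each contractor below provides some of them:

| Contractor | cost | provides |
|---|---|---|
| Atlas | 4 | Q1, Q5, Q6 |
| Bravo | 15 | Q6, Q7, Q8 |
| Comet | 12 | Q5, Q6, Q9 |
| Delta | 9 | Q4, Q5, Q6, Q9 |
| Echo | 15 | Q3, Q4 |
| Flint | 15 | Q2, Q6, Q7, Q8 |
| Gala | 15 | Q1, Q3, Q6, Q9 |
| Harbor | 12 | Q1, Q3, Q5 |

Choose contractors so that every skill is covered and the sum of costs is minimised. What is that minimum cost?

Delta, Flint, Harbor together cover every skill (Delta ∪ Flint ∪ Harbor = {Q1, Q2, Q3, Q4, Q5, Q6, Q7, Q8, Q9}); total cost 9 + 15 + 12 = 36.
The greedy pick Atlas, Delta, Flint, Harbor costs 40; no covering selection beats 36.

36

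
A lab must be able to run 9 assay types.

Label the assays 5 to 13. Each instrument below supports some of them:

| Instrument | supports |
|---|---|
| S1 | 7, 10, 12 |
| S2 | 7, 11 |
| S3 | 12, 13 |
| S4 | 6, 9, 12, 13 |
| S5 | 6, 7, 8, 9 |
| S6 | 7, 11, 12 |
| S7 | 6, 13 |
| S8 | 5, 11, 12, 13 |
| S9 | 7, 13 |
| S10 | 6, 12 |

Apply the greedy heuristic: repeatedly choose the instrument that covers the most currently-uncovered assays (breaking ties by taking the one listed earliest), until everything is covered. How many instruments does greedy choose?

4

Greedy: pick S4 (covers 4 new) → pick S1 (covers 2 new) → pick S8 (covers 2 new) → pick S5 (covers 1 new). Total picks: 4.
(The true minimum cover uses only 3 instruments, so greedy is not optimal here.)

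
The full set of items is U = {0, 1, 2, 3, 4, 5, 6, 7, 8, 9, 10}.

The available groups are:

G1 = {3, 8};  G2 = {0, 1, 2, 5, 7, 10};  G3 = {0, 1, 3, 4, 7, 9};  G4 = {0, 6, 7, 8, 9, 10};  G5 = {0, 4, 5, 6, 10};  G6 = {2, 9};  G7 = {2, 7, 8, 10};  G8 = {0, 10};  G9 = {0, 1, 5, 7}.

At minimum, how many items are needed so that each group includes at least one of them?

Take H = {0, 2, 8}. Each listed group contains at least one of these, so H is a hitting set of size 3.
The groups G1, G6, G9 are pairwise disjoint, so any hitting set needs a separate item for each — at least 3. Hence 3 is optimal.

3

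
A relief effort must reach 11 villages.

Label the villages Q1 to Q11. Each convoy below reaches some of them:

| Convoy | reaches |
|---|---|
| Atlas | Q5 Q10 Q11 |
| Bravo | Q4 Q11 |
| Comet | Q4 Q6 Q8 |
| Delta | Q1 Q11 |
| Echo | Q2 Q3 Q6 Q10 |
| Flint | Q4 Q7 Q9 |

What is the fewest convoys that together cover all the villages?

5

Atlas and Comet and Delta and Echo and Flint together: Atlas ∪ Comet ∪ Delta ∪ Echo ∪ Flint = {Q1, Q2, Q3, Q4, Q5, Q6, Q7, Q8, Q9, Q10, Q11} — every village is covered.
No 4 of the 6 convoys cover everything (all 15 combinations miss at least one village), so 5 is optimal.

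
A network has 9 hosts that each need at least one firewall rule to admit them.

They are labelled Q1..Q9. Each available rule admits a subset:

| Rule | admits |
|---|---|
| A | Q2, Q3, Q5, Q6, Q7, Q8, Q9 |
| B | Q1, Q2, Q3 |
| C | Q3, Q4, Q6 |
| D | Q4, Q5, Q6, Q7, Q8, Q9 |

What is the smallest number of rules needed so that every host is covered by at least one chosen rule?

B and D together: B ∪ D = {Q1, Q2, Q3, Q4, Q5, Q6, Q7, Q8, Q9} — every host is covered.
No single rule has all 9 hosts (the largest, A, has 7), so 2 is optimal.

2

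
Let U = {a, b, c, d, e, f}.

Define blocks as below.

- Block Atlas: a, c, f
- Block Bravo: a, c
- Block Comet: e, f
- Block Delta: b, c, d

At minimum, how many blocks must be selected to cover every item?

3

Bravo and Comet and Delta together: Bravo ∪ Comet ∪ Delta = {a, b, c, d, e, f} — every item is covered.
Only Delta contains b, so Delta is forced; the remaining 3 items need at least 2 more blocks (each remaining block adds at most 2) — so at least 3 blocks are needed, and 3 is optimal.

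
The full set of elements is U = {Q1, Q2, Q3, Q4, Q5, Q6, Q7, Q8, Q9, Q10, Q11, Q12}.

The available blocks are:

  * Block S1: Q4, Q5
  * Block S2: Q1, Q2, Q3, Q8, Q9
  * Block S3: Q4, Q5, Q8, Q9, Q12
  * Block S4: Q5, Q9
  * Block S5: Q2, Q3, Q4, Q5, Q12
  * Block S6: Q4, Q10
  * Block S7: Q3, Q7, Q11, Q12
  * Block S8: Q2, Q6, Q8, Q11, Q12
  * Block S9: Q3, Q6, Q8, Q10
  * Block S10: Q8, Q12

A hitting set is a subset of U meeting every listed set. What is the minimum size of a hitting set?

4

H = {Q3, Q5, Q8, Q10} meets every block (each contains at least one member of H), and |H| = 4.
No choice of 3 elements meets every block, so 4 is the minimum.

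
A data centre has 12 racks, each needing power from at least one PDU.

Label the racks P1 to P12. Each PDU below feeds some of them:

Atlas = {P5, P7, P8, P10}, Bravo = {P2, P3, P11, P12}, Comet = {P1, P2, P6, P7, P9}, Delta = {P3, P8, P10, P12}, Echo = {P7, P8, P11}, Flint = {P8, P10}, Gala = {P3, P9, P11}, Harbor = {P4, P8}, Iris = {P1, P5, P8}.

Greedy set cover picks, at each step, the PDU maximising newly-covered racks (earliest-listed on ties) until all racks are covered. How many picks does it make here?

Greedy: pick Comet (covers 5 new) → pick Delta (covers 4 new) → pick Atlas (covers 1 new) → pick Bravo (covers 1 new) → pick Harbor (covers 1 new). Total picks: 5.
(The true minimum cover uses only 4 PDUs, so greedy is not optimal here.)

5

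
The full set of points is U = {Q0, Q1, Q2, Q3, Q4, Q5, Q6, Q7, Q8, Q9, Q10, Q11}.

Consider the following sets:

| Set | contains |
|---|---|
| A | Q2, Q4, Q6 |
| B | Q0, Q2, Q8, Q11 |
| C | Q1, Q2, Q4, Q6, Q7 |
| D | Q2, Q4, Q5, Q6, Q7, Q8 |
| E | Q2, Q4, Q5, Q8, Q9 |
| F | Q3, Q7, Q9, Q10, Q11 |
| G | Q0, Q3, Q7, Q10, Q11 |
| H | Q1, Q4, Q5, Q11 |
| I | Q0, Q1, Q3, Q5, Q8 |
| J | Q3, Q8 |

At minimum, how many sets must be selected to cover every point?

D and F and I together: D ∪ F ∪ I = {Q0, Q1, Q2, Q3, Q4, Q5, Q6, Q7, Q8, Q9, Q10, Q11} — every point is covered.
No 2 of the 10 sets cover everything (all 45 combinations miss at least one point), so 3 is optimal.

3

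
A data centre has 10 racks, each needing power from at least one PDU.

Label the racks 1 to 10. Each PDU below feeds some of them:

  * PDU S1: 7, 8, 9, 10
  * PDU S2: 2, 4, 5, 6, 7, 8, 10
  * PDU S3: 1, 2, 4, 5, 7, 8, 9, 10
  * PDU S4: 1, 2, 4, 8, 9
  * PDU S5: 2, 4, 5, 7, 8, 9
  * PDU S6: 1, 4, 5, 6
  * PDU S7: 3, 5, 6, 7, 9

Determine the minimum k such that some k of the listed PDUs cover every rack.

S3 and S7 together: S3 ∪ S7 = {1, 2, 3, 4, 5, 6, 7, 8, 9, 10} — every rack is covered.
No single PDU has all 10 racks (the largest, S3, has 8), so 2 is optimal.

2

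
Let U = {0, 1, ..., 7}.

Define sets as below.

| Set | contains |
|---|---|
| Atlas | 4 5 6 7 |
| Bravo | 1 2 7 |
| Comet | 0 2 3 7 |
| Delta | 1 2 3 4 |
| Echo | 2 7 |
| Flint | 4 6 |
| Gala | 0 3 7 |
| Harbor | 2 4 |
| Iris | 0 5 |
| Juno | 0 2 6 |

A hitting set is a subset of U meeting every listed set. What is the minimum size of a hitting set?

The 3 points {0, 2, 6} hit every set.
The sets Echo, Flint, Iris are pairwise disjoint, so any hitting set needs a separate point for each — at least 3. Hence 3 is optimal.

3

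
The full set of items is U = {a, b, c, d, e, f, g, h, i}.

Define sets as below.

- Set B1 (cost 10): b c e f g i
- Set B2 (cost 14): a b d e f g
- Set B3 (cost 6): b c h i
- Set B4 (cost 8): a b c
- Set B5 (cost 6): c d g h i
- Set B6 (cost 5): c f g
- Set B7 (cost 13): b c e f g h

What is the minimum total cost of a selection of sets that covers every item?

B2, B3 together cover every item (B2 ∪ B3 = {a, b, c, d, e, f, g, h, i}); total cost 14 + 6 = 20.
The greedy pick B5, B1, B4 costs 24; no covering selection beats 20.

20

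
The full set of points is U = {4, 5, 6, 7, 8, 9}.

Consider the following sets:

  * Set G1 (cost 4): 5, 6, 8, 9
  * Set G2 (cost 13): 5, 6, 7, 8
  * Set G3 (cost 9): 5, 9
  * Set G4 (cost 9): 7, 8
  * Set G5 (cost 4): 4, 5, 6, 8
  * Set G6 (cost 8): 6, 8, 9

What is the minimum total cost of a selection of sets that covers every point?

G1, G4, G5 together cover every point (G1 ∪ G4 ∪ G5 = {4, 5, 6, 7, 8, 9}); total cost 4 + 9 + 4 = 17.
No covering selection has total cost below 17.

17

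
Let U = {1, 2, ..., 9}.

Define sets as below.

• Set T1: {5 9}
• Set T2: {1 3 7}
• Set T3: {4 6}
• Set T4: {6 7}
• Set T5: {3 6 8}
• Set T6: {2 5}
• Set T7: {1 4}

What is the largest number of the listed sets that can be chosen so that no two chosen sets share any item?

3

T4, T6, T7 are pairwise disjoint (T4={6,7}; T6={2,5}; T7={1,4}).
Every remaining set overlaps one of these, and no 4 of the listed sets are pairwise disjoint, so 3 is the maximum.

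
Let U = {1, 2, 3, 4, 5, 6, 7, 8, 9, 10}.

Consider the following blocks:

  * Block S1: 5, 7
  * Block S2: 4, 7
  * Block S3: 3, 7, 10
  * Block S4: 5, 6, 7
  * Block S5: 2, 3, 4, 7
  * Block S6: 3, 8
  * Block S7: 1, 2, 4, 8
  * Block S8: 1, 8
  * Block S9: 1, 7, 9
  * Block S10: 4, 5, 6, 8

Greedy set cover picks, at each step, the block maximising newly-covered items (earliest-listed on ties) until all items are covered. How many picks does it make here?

4

Greedy: pick S5 (covers 4 new) → pick S10 (covers 3 new) → pick S9 (covers 2 new) → pick S3 (covers 1 new). Total picks: 4.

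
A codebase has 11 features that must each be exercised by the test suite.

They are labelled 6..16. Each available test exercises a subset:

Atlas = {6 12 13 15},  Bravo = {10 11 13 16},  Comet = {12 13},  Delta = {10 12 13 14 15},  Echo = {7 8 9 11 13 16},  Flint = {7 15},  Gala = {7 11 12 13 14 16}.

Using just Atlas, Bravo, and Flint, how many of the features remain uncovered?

3

Union of Atlas, Bravo, Flint = {6, 7, 10, 11, 12, 13, 15, 16}.
Not covered: 8, 9, 14 — 3 features.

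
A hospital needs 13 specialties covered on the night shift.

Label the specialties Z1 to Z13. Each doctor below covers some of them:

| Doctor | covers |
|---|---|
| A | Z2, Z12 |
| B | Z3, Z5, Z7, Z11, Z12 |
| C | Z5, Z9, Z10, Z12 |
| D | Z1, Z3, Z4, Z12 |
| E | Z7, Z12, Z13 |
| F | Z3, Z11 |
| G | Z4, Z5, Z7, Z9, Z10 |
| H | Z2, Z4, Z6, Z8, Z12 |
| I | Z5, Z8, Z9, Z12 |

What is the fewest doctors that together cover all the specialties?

5

D and E and F and G and H together: D ∪ E ∪ F ∪ G ∪ H = {Z1, Z2, Z3, Z4, Z5, Z6, Z7, Z8, Z9, Z10, Z11, Z12, Z13} — every specialty is covered.
No 4 of the 9 doctors cover everything (all 126 combinations miss at least one specialty), so 5 is optimal.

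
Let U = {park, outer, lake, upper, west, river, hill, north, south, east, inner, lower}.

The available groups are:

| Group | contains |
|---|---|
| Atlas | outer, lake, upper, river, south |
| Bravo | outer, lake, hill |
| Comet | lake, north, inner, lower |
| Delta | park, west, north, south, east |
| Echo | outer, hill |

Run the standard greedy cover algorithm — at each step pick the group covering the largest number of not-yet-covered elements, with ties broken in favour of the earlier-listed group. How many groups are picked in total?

Greedy: pick Atlas (covers 5 new) → pick Delta (covers 4 new) → pick Comet (covers 2 new) → pick Bravo (covers 1 new). Total picks: 4.

4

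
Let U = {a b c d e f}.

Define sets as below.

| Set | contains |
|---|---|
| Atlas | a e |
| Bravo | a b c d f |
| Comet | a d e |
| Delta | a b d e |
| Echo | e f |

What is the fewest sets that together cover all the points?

Take {Atlas, Bravo}. Their union is {a, b, c, d, e, f}, which is all 6 points.
No single set has all 6 points (the largest, Bravo, has 5), so 2 is optimal.

2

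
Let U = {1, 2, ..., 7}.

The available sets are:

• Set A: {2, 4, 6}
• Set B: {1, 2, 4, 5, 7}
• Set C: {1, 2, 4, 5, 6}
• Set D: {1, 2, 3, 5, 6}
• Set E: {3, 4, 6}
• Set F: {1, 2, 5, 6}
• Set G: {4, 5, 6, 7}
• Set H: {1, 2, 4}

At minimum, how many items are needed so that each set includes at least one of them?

2

T = {2, 6} meets every set (each contains at least one member of T), and |T| = 2.
No single item lies in every set, so at least 2 are needed and 2 is optimal.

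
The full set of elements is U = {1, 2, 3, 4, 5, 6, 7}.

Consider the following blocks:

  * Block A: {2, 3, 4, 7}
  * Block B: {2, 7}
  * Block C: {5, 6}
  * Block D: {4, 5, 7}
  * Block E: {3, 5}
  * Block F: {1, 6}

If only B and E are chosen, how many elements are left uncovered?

Union of B, E = {2, 3, 5, 7}.
Not covered: 1, 4, 6 — 3 elements.

3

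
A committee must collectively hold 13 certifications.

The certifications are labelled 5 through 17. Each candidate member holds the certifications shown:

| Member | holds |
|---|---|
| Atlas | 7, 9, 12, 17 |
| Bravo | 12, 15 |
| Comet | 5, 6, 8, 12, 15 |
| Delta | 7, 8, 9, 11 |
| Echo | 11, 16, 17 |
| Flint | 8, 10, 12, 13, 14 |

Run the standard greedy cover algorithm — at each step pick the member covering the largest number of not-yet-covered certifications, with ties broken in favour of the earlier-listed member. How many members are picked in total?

4

Greedy: pick Comet (covers 5 new) → pick Atlas (covers 3 new) → pick Flint (covers 3 new) → pick Echo (covers 2 new). Total picks: 4.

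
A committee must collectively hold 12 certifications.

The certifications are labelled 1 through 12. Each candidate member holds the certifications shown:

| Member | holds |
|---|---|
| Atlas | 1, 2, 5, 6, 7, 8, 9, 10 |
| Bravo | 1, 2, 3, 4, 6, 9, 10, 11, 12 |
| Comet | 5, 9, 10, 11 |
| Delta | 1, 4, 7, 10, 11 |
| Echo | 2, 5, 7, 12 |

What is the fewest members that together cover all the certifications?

Atlas and Bravo together: Atlas ∪ Bravo = {1, 2, 3, 4, 5, 6, 7, 8, 9, 10, 11, 12} — every certification is covered.
No single member has all 12 certifications (the largest, Bravo, has 9), so 2 is optimal.

2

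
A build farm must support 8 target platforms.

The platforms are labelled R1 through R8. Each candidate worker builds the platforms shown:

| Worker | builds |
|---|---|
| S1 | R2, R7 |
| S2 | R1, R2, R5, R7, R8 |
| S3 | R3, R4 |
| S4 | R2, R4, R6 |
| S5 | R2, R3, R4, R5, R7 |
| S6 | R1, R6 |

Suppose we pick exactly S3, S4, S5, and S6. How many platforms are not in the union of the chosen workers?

1

Union of S3, S4, S5, S6 = {R1, R2, R3, R4, R5, R6, R7}.
Not covered: R8 — 1 platform.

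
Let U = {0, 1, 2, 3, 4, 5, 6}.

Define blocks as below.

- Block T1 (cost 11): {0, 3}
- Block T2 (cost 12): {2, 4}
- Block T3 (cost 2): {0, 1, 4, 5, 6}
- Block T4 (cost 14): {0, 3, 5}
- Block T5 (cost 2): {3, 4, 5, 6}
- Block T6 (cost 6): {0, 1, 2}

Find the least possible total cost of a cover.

T5, T6 together cover every point (T5 ∪ T6 = {0, 1, 2, 3, 4, 5, 6}); total cost 2 + 6 = 8.
The greedy pick T3, T5, T6 costs 10; no covering selection beats 8.

8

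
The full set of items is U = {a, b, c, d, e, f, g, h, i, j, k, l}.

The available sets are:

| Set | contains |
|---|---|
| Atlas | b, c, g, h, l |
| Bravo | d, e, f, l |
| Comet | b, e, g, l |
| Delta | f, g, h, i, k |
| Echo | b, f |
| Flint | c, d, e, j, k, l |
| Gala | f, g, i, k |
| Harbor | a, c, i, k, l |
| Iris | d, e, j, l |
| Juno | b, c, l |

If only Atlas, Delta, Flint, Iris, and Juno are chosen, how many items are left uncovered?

Union of Atlas, Delta, Flint, Iris, Juno = {b, c, d, e, f, g, h, i, j, k, l}.
Not covered: a — 1 item.

1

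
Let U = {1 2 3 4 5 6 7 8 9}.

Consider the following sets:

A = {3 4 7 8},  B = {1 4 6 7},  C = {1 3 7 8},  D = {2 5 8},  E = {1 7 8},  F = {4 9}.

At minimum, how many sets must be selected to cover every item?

4

B and C and D and F together: B ∪ C ∪ D ∪ F = {1, 2, 3, 4, 5, 6, 7, 8, 9} — every item is covered.
No 3 of the 6 sets cover everything (all 20 combinations miss at least one item), so 4 is optimal.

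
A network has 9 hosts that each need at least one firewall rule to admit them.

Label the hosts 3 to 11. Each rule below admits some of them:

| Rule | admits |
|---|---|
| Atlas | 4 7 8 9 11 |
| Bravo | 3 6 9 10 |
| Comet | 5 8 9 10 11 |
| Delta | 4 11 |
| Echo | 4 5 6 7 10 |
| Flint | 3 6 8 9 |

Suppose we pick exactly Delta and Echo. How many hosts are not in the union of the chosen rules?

Union of Delta, Echo = {4, 5, 6, 7, 10, 11}.
Not covered: 3, 8, 9 — 3 hosts.

3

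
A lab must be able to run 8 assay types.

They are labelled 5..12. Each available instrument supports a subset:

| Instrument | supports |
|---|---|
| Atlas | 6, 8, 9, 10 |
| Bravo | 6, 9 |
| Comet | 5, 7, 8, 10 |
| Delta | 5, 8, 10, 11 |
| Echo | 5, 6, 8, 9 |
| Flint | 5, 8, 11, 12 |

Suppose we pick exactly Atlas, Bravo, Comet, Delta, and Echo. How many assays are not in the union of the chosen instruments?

1

Union of Atlas, Bravo, Comet, Delta, Echo = {5, 6, 7, 8, 9, 10, 11}.
Not covered: 12 — 1 assay.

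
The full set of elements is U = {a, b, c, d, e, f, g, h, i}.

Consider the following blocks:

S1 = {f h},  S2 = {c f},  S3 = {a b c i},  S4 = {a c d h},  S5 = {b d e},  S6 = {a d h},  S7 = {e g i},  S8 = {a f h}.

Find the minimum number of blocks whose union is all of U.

4

S4, S5, S7, and S8 cover everything between them: the union {a, b, c, d, e, f, g, h, i} is all of U.
No 3 of the 8 blocks cover everything (all 56 combinations miss at least one element), so 4 is optimal.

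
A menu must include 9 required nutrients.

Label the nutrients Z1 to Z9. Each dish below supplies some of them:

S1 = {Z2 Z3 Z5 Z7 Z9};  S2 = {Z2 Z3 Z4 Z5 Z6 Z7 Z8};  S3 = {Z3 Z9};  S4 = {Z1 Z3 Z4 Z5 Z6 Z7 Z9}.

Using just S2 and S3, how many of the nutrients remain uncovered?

1

Union of S2, S3 = {Z2, Z3, Z4, Z5, Z6, Z7, Z8, Z9}.
Not covered: Z1 — 1 nutrient.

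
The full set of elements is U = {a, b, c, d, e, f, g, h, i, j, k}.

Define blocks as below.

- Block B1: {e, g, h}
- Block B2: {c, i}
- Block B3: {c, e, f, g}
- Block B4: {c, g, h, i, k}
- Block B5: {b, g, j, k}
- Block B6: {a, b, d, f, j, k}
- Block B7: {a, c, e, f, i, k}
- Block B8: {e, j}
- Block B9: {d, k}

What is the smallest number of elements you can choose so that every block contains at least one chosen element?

Take T = {e, i, k}. Each listed block contains at least one of these, so T is a hitting set of size 3.
The blocks B2, B8, B9 are pairwise disjoint, so any hitting set needs a separate element for each — at least 3. Hence 3 is optimal.

3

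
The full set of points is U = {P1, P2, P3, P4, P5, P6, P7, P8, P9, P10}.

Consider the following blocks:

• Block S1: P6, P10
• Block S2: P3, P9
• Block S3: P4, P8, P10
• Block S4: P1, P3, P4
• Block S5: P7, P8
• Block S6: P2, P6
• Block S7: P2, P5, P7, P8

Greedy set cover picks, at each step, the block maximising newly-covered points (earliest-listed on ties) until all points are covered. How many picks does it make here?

Greedy: pick S7 (covers 4 new) → pick S4 (covers 3 new) → pick S1 (covers 2 new) → pick S2 (covers 1 new). Total picks: 4.

4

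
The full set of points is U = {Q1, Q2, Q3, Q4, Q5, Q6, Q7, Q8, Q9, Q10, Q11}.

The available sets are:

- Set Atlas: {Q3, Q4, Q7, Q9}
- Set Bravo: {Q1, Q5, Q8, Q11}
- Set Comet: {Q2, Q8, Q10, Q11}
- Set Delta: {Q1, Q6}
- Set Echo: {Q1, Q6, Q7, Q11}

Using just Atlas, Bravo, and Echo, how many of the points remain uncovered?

2

Union of Atlas, Bravo, Echo = {Q1, Q3, Q4, Q5, Q6, Q7, Q8, Q9, Q11}.
Not covered: Q2, Q10 — 2 points.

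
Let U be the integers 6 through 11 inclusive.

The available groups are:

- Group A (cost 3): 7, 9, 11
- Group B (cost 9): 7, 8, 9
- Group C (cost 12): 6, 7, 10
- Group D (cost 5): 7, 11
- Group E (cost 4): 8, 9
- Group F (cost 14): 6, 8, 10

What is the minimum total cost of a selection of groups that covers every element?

A, F together cover every element (A ∪ F = {6, 7, 8, 9, 10, 11}); total cost 3 + 14 = 17.
The greedy pick A, E, C costs 19; no covering selection beats 17.

17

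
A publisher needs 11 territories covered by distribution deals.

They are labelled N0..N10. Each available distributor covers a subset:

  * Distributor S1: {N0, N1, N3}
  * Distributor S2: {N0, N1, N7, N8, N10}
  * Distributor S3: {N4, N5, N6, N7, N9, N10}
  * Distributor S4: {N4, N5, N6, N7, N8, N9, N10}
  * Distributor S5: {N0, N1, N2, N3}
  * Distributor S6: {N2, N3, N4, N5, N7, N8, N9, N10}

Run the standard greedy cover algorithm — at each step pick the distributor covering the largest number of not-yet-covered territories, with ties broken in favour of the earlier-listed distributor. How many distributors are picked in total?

Greedy: pick S6 (covers 8 new) → pick S1 (covers 2 new) → pick S3 (covers 1 new). Total picks: 3.
(The true minimum cover uses only 2 distributors, so greedy is not optimal here.)

3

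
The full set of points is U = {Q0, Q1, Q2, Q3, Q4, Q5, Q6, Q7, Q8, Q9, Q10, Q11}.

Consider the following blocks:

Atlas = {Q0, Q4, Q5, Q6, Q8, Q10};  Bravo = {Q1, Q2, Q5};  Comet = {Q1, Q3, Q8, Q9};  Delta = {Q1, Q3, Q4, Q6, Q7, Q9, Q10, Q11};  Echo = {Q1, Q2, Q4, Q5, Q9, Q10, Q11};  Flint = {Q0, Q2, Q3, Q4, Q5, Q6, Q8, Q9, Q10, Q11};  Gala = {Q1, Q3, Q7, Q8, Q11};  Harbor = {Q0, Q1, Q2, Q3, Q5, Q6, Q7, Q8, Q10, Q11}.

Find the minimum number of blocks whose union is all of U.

2

Take {Delta, Harbor}. Their union is {Q0, Q1, Q2, Q3, Q4, Q5, Q6, Q7, Q8, Q9, Q10, Q11}, which is all 12 points.
No single block has all 12 points (the largest, Flint, has 10), so 2 is optimal.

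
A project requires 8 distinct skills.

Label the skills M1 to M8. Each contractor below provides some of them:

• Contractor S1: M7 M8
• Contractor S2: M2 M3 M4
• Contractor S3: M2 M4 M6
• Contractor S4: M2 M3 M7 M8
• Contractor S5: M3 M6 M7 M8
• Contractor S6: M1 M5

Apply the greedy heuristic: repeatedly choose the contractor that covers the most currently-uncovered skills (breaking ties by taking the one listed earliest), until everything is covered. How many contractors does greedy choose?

3

Greedy: pick S4 (covers 4 new) → pick S3 (covers 2 new) → pick S6 (covers 2 new). Total picks: 3.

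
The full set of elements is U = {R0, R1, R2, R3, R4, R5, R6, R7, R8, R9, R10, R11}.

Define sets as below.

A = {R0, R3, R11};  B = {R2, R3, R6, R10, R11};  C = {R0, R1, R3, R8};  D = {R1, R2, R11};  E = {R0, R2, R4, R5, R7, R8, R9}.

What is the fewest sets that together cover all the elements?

3

Take {B, D, E}. Their union is {R0, R1, R2, R3, R4, R5, R6, R7, R8, R9, R10, R11}, which is all 12 elements.
Only E contains R4, so E is forced; the remaining 5 elements need at least 2 more sets (each remaining set adds at most 4) — so at least 3 sets are needed, and 3 is optimal.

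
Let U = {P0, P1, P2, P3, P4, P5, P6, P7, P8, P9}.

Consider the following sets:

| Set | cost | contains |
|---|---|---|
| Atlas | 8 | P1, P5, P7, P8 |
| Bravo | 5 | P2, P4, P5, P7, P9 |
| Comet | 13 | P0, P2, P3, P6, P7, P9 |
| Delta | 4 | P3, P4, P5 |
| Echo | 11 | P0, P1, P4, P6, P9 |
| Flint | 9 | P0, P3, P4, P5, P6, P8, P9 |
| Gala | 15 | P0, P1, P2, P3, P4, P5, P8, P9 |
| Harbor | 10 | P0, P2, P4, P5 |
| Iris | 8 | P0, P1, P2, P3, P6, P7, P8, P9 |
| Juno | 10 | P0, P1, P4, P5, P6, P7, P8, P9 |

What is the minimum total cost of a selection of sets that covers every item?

12

Delta, Iris together cover every item (Delta ∪ Iris = {P0, P1, P2, P3, P4, P5, P6, P7, P8, P9}); total cost 4 + 8 = 12.
The greedy pick Bravo, Iris costs 13; no covering selection beats 12.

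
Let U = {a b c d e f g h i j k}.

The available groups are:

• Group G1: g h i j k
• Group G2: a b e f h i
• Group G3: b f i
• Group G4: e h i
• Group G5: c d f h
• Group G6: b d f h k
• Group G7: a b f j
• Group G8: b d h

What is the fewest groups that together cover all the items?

3

G1, G2, and G5 cover everything between them: the union {a, b, c, d, e, f, g, h, i, j, k} is all of U.
Only G5 contains c, so G5 is forced; the remaining 7 items need at least 2 more groups (each remaining group adds at most 4) — so at least 3 groups are needed, and 3 is optimal.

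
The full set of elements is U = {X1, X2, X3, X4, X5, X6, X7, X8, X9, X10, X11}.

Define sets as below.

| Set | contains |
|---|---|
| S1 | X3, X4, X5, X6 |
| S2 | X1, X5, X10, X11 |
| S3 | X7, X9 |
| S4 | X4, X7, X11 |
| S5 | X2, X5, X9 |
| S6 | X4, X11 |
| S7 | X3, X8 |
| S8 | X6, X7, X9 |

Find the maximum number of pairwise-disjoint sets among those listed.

3

S5, S6, S7 are pairwise disjoint (S5={X2,X5,X9}; S6={X4,X11}; S7={X3,X8}).
Every remaining set overlaps one of these, and no 4 of the listed sets are pairwise disjoint, so 3 is the maximum.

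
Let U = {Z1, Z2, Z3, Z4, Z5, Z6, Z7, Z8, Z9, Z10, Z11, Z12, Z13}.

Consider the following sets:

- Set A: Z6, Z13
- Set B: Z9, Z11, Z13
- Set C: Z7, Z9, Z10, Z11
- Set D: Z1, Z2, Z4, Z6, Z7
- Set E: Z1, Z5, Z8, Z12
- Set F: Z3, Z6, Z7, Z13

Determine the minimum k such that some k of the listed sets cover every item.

4

C and D and E and F together: C ∪ D ∪ E ∪ F = {Z1, Z2, Z3, Z4, Z5, Z6, Z7, Z8, Z9, Z10, Z11, Z12, Z13} — every item is covered.
Only D contains Z2, so D is forced; the remaining 8 items need at least 3 more sets (each remaining set adds at most 3) — so at least 4 sets are needed, and 4 is optimal.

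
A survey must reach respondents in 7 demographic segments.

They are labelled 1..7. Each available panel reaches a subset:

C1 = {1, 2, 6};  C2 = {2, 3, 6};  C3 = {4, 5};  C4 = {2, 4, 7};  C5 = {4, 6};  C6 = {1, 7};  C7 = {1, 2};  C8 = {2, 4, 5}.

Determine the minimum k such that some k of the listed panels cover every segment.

C2 and C6 and C8 together: C2 ∪ C6 ∪ C8 = {1, 2, 3, 4, 5, 6, 7} — every segment is covered.
Each panel has at most 3 segments, and 2·3 = 6 < 7 — so at least 3 panels are needed, and 3 is optimal.

3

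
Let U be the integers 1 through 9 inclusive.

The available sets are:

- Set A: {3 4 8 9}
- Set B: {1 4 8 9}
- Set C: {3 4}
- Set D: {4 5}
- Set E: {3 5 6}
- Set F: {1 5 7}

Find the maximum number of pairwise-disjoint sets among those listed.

A, F are pairwise disjoint (A={3,4,8,9}; F={1,5,7}).
Every remaining set overlaps one of these, and no 3 of the listed sets are pairwise disjoint, so 2 is the maximum.

2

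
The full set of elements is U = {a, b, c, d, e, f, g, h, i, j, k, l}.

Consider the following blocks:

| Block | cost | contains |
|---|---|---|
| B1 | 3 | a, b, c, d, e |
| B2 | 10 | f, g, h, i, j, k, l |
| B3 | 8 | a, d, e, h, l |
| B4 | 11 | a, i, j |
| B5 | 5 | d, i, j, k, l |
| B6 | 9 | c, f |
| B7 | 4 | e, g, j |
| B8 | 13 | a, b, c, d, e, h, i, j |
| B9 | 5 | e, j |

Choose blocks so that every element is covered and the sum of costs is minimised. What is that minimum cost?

13

B1, B2 together cover every element (B1 ∪ B2 = {a, b, c, d, e, f, g, h, i, j, k, l}); total cost 3 + 10 = 13.
The greedy pick B1, B5, B2 costs 18; no covering selection beats 13.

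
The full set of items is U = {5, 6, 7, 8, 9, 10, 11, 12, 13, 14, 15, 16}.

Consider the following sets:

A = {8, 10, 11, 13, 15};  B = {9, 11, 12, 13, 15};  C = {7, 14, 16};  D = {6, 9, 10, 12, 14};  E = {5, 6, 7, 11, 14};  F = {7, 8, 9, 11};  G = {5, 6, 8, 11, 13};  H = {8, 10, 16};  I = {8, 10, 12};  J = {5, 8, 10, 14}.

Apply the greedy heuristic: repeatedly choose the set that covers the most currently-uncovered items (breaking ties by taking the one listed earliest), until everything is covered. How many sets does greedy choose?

Greedy: pick A (covers 5 new) → pick D (covers 4 new) → pick C (covers 2 new) → pick E (covers 1 new). Total picks: 4.
(The true minimum cover uses only 3 sets, so greedy is not optimal here.)

4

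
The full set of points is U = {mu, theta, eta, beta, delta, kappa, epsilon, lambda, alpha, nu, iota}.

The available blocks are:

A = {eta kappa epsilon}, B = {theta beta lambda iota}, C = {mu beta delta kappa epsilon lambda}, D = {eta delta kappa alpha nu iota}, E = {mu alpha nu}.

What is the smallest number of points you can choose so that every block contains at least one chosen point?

The 3 points {epsilon, lambda, nu} hit every block.
The blocks A, B, E are pairwise disjoint, so any hitting set needs a separate point for each — at least 3. Hence 3 is optimal.

3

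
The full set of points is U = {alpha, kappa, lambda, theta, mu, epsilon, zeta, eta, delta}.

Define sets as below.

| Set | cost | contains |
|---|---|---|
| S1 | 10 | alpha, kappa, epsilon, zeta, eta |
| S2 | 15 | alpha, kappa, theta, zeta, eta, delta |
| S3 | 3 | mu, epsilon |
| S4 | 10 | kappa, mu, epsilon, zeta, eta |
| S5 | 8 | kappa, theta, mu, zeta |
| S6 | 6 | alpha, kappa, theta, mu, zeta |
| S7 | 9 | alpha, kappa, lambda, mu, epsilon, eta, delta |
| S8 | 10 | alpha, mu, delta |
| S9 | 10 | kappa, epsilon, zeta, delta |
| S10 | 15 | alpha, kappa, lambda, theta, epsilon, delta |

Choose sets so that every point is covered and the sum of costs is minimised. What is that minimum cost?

15

S6, S7 together cover every point (S6 ∪ S7 = {alpha, kappa, lambda, theta, mu, epsilon, zeta, eta, delta}); total cost 6 + 9 = 15.
No covering selection has total cost below 15.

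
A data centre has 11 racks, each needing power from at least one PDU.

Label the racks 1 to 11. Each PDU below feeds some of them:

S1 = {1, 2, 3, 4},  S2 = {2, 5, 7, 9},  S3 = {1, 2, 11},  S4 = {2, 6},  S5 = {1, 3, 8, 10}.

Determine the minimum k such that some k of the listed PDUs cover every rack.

5

S1 and S2 and S3 and S4 and S5 together: S1 ∪ S2 ∪ S3 ∪ S4 ∪ S5 = {1, 2, 3, 4, 5, 6, 7, 8, 9, 10, 11} — every rack is covered.
No 4 of the 5 PDUs cover everything (all 5 combinations miss at least one rack), so 5 is optimal.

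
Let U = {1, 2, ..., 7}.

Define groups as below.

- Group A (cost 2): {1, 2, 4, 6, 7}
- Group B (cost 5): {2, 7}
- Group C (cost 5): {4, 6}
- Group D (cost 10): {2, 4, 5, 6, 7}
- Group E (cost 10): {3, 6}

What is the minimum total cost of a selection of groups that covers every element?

22

A, D, E together cover every element (A ∪ D ∪ E = {1, 2, 3, 4, 5, 6, 7}); total cost 2 + 10 + 10 = 22.
No covering selection has total cost below 22.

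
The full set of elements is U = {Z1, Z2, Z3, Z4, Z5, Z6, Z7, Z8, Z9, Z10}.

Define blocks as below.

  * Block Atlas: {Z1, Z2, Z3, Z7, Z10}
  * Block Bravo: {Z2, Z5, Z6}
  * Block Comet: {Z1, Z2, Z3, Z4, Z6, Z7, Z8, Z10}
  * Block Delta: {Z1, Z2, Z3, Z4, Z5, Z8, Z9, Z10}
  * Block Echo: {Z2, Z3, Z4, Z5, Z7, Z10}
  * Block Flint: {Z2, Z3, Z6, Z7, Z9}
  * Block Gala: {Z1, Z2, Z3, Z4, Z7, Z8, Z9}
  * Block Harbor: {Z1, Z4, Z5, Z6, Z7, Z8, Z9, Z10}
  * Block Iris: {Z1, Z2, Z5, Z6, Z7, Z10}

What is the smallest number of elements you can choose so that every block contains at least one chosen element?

2

Take H = {Z2, Z5}. Each listed block contains at least one of these, so H is a hitting set of size 2.
No single element lies in every block, so at least 2 are needed and 2 is optimal.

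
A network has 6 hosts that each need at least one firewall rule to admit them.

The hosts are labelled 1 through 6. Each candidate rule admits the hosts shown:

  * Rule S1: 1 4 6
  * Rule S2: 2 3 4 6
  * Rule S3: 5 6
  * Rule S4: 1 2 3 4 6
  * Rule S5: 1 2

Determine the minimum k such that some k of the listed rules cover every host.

Take {S3, S4}. Their union is {1, 2, 3, 4, 5, 6}, which is all 6 hosts.
No single rule has all 6 hosts (the largest, S4, has 5), so 2 is optimal.

2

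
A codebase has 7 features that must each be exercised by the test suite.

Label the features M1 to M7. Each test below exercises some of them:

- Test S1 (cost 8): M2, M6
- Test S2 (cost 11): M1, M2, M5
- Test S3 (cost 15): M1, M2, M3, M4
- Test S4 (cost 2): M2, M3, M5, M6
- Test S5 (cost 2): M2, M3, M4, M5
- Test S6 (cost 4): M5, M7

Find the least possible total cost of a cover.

S2, S4, S5, S6 together cover every feature (S2 ∪ S4 ∪ S5 ∪ S6 = {M1, M2, M3, M4, M5, M6, M7}); total cost 11 + 2 + 2 + 4 = 19.
No covering selection has total cost below 19.

19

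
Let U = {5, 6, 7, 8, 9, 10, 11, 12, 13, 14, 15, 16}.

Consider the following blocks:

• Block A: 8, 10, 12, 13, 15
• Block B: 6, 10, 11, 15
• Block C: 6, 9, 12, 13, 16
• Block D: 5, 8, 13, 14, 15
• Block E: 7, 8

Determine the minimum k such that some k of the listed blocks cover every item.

4

B and C and D and E together: B ∪ C ∪ D ∪ E = {5, 6, 7, 8, 9, 10, 11, 12, 13, 14, 15, 16} — every item is covered.
No 3 of the 5 blocks cover everything (all 10 combinations miss at least one item), so 4 is optimal.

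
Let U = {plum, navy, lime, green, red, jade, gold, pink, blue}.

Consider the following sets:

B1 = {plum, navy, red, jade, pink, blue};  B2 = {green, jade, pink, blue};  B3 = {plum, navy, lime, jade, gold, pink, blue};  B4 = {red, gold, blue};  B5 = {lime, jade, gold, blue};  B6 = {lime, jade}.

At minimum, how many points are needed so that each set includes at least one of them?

2

The 2 points {jade, blue} hit every set.
The sets B4, B6 are pairwise disjoint, so any hitting set needs a separate point for each — at least 2. Hence 2 is optimal.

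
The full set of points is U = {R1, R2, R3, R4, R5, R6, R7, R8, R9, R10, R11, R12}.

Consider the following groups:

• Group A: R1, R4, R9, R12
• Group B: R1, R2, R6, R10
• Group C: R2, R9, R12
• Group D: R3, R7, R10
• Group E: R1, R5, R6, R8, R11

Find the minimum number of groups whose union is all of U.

A and B and D and E together: A ∪ B ∪ D ∪ E = {R1, R2, R3, R4, R5, R6, R7, R8, R9, R10, R11, R12} — every point is covered.
Only E contains R5, so E is forced; the remaining 7 points need at least 3 more groups (each remaining group adds at most 3) — so at least 4 groups are needed, and 4 is optimal.

4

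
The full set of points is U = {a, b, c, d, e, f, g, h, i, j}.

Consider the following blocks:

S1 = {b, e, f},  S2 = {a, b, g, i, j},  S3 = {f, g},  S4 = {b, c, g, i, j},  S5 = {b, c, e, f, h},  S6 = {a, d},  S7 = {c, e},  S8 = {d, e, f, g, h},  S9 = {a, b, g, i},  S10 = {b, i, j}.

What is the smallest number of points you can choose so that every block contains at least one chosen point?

4

T = {b, d, e, g} meets every block (each contains at least one member of T), and |T| = 4.
The blocks S3, S6, S7, S10 are pairwise disjoint, so any hitting set needs a separate point for each — at least 4. Hence 4 is optimal.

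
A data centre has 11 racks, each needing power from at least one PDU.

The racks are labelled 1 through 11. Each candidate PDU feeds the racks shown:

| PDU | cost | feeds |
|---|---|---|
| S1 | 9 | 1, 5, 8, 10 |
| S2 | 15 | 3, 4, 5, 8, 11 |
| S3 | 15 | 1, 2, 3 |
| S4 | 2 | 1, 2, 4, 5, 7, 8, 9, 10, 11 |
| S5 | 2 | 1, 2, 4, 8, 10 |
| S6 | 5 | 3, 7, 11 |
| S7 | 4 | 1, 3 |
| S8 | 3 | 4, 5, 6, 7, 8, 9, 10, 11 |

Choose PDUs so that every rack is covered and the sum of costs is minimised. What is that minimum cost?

S4, S7, S8 together cover every rack (S4 ∪ S7 ∪ S8 = {1, 2, 3, 4, 5, 6, 7, 8, 9, 10, 11}); total cost 2 + 4 + 3 = 9.
No covering selection has total cost below 9.

9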